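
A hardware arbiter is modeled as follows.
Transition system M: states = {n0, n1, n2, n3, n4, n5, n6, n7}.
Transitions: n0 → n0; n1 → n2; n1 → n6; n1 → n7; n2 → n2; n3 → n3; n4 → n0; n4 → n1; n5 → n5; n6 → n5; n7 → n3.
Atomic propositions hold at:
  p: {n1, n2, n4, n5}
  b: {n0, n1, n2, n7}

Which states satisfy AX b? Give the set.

Sat(AX b) = {s : every successor in {n0, n1, n2, n7}} = {n0, n2, n4}

{n0, n2, n4}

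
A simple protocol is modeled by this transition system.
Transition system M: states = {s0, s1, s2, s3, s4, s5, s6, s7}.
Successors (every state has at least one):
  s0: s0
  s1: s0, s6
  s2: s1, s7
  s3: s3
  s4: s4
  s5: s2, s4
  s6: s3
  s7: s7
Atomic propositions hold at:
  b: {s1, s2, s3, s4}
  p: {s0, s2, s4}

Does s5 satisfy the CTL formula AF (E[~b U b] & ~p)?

Sat(~b) = {s0, s5, s6, s7}
E[~b U b]: least fixpoint, start Z0 = Sat(b) = {s1, s2, s3, s4}, add states in Sat(~b) with some successor in Z. Z1 = {s1, s2, s3, s4, s5, s6}; fixed.
Sat(E[~b U b]) = {s1, s2, s3, s4, s5, s6}
Sat(~p) = {s1, s3, s5, s6, s7}
Sat(E[~b U b] & ~p) = {s1, s3, s5, s6}
AF (E[~b U b] & ~p): least fixpoint, start Z0 = {s1, s3, s5, s6}, add states with every successor in Z. Already a fixed point.
Sat(AF (E[~b U b] & ~p)) = {s1, s3, s5, s6}
s5 ∈ Sat(AF (E[~b U b] & ~p)) = {s1, s3, s5, s6}, so the formula holds at s5.

Yes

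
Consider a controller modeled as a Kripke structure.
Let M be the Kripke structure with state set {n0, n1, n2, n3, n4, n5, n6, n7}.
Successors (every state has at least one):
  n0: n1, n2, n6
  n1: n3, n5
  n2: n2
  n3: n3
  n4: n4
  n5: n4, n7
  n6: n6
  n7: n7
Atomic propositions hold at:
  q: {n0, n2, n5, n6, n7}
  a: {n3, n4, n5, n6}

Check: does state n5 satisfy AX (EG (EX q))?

Sat(EX q) = {s : some successor in {n0, n2, n5, n6, n7}} = {n0, n1, n2, n5, n6, n7}
EG (EX q): greatest fixpoint, start Z0 = {n0, n1, n2, n5, n6, n7}, keep only states in Sat with some successor in Z. Already a fixed point.
Sat(EG (EX q)) = {n0, n1, n2, n5, n6, n7}
Sat(AX (EG (EX q))) = {s : every successor in {n0, n1, n2, n5, n6, n7}} = {n0, n2, n6, n7}
n5 ∉ Sat(AX (EG (EX q))) = {n0, n2, n6, n7}, so the formula does not hold at n5.

No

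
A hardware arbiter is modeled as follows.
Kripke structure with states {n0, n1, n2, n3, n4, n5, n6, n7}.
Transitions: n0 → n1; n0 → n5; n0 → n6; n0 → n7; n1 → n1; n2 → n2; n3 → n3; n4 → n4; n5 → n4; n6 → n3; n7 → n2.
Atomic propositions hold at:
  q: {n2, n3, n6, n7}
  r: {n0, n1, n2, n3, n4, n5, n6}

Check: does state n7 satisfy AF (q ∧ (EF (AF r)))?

AF r: least fixpoint, start Z0 = {n0, n1, n2, n3, n4, n5, n6}, add states with every successor in Z. Z1 = {n0, n1, n2, n3, n4, n5, n6, n7}; fixed.
Sat(AF r) = {n0, n1, n2, n3, n4, n5, n6, n7}
EF (AF r): least fixpoint, start Z0 = {n0, n1, n2, n3, n4, n5, n6, n7}, add states with some successor in Z. Already a fixed point.
Sat(EF (AF r)) = {n0, n1, n2, n3, n4, n5, n6, n7}
Sat(q ∧ (EF (AF r))) = {n2, n3, n6, n7}
AF (q ∧ (EF (AF r))): least fixpoint, start Z0 = {n2, n3, n6, n7}, add states with every successor in Z. Already a fixed point.
Sat(AF (q ∧ (EF (AF r)))) = {n2, n3, n6, n7}
n7 ∈ Sat(AF (q ∧ (EF (AF r)))) = {n2, n3, n6, n7}, so the formula holds at n7.

Yes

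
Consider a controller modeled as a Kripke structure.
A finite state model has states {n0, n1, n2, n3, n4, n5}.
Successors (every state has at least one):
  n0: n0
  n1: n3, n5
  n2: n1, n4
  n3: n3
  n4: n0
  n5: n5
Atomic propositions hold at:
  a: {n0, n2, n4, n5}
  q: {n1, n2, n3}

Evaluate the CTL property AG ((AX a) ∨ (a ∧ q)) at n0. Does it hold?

Yes

Sat(AX a) = {s : every successor in {n0, n2, n4, n5}} = {n0, n4, n5}
Sat(a ∧ q) = {n2}
Sat((AX a) ∨ (a ∧ q)) = {n0, n2, n4, n5}
AG ((AX a) ∨ (a ∧ q)): greatest fixpoint, start Z0 = {n0, n2, n4, n5}, keep only states in Sat with every successor in Z. Z1 = {n0, n4, n5}; fixed.
Sat(AG ((AX a) ∨ (a ∧ q))) = {n0, n4, n5}
n0 ∈ Sat(AG ((AX a) ∨ (a ∧ q))) = {n0, n4, n5}, so the formula holds at n0.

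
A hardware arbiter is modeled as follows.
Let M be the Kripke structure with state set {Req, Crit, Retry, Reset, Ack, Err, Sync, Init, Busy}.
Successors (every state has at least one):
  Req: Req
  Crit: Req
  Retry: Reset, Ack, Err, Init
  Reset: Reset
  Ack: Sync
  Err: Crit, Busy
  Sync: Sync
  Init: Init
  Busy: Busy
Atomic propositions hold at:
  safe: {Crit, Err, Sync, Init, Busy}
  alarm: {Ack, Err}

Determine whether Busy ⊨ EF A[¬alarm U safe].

Yes

Sat(¬alarm) = {Req, Crit, Retry, Reset, Sync, Init, Busy}
A[¬alarm U safe]: least fixpoint, start Z0 = Sat(safe) = {Crit, Err, Sync, Init, Busy}, add states in Sat(¬alarm) with every successor in Z. Already a fixed point.
Sat(A[¬alarm U safe]) = {Crit, Err, Sync, Init, Busy}
EF A[¬alarm U safe]: least fixpoint, start Z0 = {Crit, Err, Sync, Init, Busy}, add states with some successor in Z. Z1 = {Crit, Retry, Ack, Err, Sync, Init, Busy}; fixed.
Sat(EF A[¬alarm U safe]) = {Crit, Retry, Ack, Err, Sync, Init, Busy}
Busy ∈ Sat(EF A[¬alarm U safe]) = {Crit, Retry, Ack, Err, Sync, Init, Busy}, so the formula holds at Busy.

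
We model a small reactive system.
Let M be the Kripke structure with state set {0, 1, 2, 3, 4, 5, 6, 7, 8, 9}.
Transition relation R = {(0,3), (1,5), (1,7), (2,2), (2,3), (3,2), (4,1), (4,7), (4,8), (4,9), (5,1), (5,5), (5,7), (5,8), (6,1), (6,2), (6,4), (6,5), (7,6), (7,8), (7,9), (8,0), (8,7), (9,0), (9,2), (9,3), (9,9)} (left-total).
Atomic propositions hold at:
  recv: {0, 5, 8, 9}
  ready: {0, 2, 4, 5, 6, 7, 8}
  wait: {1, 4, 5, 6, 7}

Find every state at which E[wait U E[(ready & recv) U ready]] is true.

{0, 1, 2, 4, 5, 6, 7, 8}

Sat(ready & recv) = {0, 5, 8}
E[(ready & recv) U ready]: least fixpoint, start Z0 = Sat(ready) = {0, 2, 4, 5, 6, 7, 8}, add states in Sat(ready & recv) with some successor in Z. Already a fixed point.
Sat(E[(ready & recv) U ready]) = {0, 2, 4, 5, 6, 7, 8}
E[wait U E[(ready & recv) U ready]]: least fixpoint, start Z0 = Sat(E[(ready & recv) U ready]) = {0, 2, 4, 5, 6, 7, 8}, add states in Sat(wait) with some successor in Z. Z1 = {0, 1, 2, 4, 5, 6, 7, 8}; fixed.
Sat(E[wait U E[(ready & recv) U ready]]) = {0, 1, 2, 4, 5, 6, 7, 8}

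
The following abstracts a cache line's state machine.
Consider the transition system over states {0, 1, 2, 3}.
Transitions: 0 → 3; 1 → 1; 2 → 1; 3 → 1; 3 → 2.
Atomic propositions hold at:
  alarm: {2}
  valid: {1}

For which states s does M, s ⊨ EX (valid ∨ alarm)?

{1, 2, 3}

Sat(valid ∨ alarm) = {1, 2}
Sat(EX (valid ∨ alarm)) = {s : some successor in {1, 2}} = {1, 2, 3}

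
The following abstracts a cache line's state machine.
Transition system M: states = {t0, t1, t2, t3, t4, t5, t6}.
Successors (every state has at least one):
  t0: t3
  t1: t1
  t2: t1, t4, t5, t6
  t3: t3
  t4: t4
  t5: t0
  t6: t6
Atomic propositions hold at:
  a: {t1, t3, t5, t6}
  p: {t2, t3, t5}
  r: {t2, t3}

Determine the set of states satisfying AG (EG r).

EG r: greatest fixpoint, start Z0 = {t2, t3}, keep only states in Sat with some successor in Z. Z1 = {t3}; fixed.
Sat(EG r) = {t3}
AG (EG r): greatest fixpoint, start Z0 = {t3}, keep only states in Sat with every successor in Z. Already a fixed point.
Sat(AG (EG r)) = {t3}

{t3}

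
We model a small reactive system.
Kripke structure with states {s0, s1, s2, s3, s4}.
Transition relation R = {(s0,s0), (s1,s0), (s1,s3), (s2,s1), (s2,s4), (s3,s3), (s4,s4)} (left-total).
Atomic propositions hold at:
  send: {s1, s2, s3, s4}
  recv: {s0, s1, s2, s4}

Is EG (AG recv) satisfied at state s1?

AG recv: greatest fixpoint, start Z0 = {s0, s1, s2, s4}, keep only states in Sat with every successor in Z. Z1 = {s0, s2, s4}; Z2 = {s0, s4}; fixed.
Sat(AG recv) = {s0, s4}
EG (AG recv): greatest fixpoint, start Z0 = {s0, s4}, keep only states in Sat with some successor in Z. Already a fixed point.
Sat(EG (AG recv)) = {s0, s4}
s1 ∉ Sat(EG (AG recv)) = {s0, s4}, so the formula does not hold at s1.

No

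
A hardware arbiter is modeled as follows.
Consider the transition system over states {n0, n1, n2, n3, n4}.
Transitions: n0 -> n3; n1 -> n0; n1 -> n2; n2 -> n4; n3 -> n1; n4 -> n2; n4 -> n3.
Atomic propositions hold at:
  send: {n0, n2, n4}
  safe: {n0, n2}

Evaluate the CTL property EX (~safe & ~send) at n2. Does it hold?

Sat(~safe) = {n1, n3, n4}
Sat(~send) = {n1, n3}
Sat(~safe & ~send) = {n1, n3}
Sat(EX (~safe & ~send)) = {s : some successor in {n1, n3}} = {n0, n3, n4}
n2 ∉ Sat(EX (~safe & ~send)) = {n0, n3, n4}, so the formula does not hold at n2.

No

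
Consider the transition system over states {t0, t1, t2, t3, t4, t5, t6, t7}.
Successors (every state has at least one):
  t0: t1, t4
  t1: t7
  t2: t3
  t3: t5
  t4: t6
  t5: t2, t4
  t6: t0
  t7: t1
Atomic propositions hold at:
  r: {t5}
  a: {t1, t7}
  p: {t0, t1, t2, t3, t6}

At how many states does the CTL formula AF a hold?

AF a: least fixpoint, start Z0 = {t1, t7}, add states with every successor in Z. Already a fixed point.
Sat(AF a) = {t1, t7}
|Sat(AF a)| = |{t1, t7}| = 2.

2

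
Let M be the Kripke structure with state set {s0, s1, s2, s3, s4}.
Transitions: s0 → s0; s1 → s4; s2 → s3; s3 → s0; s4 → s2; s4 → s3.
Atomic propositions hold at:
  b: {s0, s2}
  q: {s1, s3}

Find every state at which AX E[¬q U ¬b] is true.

Sat(¬q) = {s0, s2, s4}
Sat(¬b) = {s1, s3, s4}
E[¬q U ¬b]: least fixpoint, start Z0 = Sat(¬b) = {s1, s3, s4}, add states in Sat(¬q) with some successor in Z. Z1 = {s1, s2, s3, s4}; fixed.
Sat(E[¬q U ¬b]) = {s1, s2, s3, s4}
Sat(AX E[¬q U ¬b]) = {s : every successor in {s1, s2, s3, s4}} = {s1, s2, s4}

{s1, s2, s4}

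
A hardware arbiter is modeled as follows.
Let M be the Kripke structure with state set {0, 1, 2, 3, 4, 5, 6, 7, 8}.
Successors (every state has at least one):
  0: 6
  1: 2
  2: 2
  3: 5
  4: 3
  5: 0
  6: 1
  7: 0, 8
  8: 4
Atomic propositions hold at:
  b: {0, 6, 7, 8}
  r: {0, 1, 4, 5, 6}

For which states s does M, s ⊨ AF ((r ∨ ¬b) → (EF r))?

{0, 1, 3, 4, 5, 6, 7, 8}

Sat(¬b) = {1, 2, 3, 4, 5}
Sat(r ∨ ¬b) = {0, 1, 2, 3, 4, 5, 6}
EF r: least fixpoint, start Z0 = {0, 1, 4, 5, 6}, add states with some successor in Z. Z1 = {0, 1, 3, 4, 5, 6, 7, 8}; fixed.
Sat(EF r) = {0, 1, 3, 4, 5, 6, 7, 8}
Sat((r ∨ ¬b) → (EF r)) = {0, 1, 3, 4, 5, 6, 7, 8}
AF ((r ∨ ¬b) → (EF r)): least fixpoint, start Z0 = {0, 1, 3, 4, 5, 6, 7, 8}, add states with every successor in Z. Already a fixed point.
Sat(AF ((r ∨ ¬b) → (EF r))) = {0, 1, 3, 4, 5, 6, 7, 8}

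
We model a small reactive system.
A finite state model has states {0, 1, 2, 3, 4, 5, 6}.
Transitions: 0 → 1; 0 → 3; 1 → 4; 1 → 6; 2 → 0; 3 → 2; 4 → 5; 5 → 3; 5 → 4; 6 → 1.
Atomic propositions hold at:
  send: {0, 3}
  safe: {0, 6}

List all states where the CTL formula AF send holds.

AF send: least fixpoint, start Z0 = {0, 3}, add states with every successor in Z. Z1 = {0, 2, 3}; fixed.
Sat(AF send) = {0, 2, 3}

{0, 2, 3}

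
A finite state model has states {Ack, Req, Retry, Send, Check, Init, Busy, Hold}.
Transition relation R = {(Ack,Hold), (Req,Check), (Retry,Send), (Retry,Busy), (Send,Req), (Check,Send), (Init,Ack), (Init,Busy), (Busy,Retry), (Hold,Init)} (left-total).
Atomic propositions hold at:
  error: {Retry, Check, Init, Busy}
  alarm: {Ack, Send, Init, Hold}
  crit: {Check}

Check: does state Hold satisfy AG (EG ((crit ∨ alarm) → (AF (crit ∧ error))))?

Sat(crit ∨ alarm) = {Ack, Send, Check, Init, Hold}
Sat(crit ∧ error) = {Check}
AF (crit ∧ error): least fixpoint, start Z0 = {Check}, add states with every successor in Z. Z1 = {Req, Check}; Z2 = {Req, Send, Check}; fixed.
Sat(AF (crit ∧ error)) = {Req, Send, Check}
Sat((crit ∨ alarm) → (AF (crit ∧ error))) = {Req, Retry, Send, Check, Busy}
EG ((crit ∨ alarm) → (AF (crit ∧ error))): greatest fixpoint, start Z0 = {Req, Retry, Send, Check, Busy}, keep only states in Sat with some successor in Z. Already a fixed point.
Sat(EG ((crit ∨ alarm) → (AF (crit ∧ error)))) = {Req, Retry, Send, Check, Busy}
AG (EG ((crit ∨ alarm) → (AF (crit ∧ error)))): greatest fixpoint, start Z0 = {Req, Retry, Send, Check, Busy}, keep only states in Sat with every successor in Z. Already a fixed point.
Sat(AG (EG ((crit ∨ alarm) → (AF (crit ∧ error))))) = {Req, Retry, Send, Check, Busy}
Hold ∉ Sat(AG (EG ((crit ∨ alarm) → (AF (crit ∧ error))))) = {Req, Retry, Send, Check, Busy}, so the formula does not hold at Hold.

No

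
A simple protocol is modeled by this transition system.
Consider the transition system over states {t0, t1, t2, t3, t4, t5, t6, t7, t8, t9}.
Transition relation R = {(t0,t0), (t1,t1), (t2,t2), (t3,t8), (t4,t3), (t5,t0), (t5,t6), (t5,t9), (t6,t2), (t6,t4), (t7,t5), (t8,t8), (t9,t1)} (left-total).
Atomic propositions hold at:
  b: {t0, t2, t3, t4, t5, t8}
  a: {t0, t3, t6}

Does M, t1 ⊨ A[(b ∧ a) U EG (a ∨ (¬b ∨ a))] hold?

Yes

Sat(b ∧ a) = {t0, t3}
Sat(¬b) = {t1, t6, t7, t9}
Sat(¬b ∨ a) = {t0, t1, t3, t6, t7, t9}
Sat(a ∨ (¬b ∨ a)) = {t0, t1, t3, t6, t7, t9}
EG (a ∨ (¬b ∨ a)): greatest fixpoint, start Z0 = {t0, t1, t3, t6, t7, t9}, keep only states in Sat with some successor in Z. Z1 = {t0, t1, t9}; fixed.
Sat(EG (a ∨ (¬b ∨ a))) = {t0, t1, t9}
A[(b ∧ a) U EG (a ∨ (¬b ∨ a))]: least fixpoint, start Z0 = Sat(EG (a ∨ (¬b ∨ a))) = {t0, t1, t9}, add states in Sat(b ∧ a) with every successor in Z. Already a fixed point.
Sat(A[(b ∧ a) U EG (a ∨ (¬b ∨ a))]) = {t0, t1, t9}
t1 ∈ Sat(A[(b ∧ a) U EG (a ∨ (¬b ∨ a))]) = {t0, t1, t9}, so the formula holds at t1.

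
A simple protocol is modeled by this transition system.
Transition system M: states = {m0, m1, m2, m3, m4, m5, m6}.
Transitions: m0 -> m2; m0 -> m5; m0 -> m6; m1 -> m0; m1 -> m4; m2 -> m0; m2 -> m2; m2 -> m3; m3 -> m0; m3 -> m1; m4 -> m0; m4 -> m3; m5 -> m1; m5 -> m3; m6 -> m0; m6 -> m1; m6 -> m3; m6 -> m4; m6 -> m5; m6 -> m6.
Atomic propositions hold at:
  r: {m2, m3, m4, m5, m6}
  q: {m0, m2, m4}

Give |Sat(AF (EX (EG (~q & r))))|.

Sat(~q) = {m1, m3, m5, m6}
Sat(~q & r) = {m3, m5, m6}
EG (~q & r): greatest fixpoint, start Z0 = {m3, m5, m6}, keep only states in Sat with some successor in Z. Z1 = {m5, m6}; Z2 = {m6}; fixed.
Sat(EG (~q & r)) = {m6}
Sat(EX (EG (~q & r))) = {s : some successor in {m6}} = {m0, m6}
AF (EX (EG (~q & r))): least fixpoint, start Z0 = {m0, m6}, add states with every successor in Z. Already a fixed point.
Sat(AF (EX (EG (~q & r)))) = {m0, m6}
|Sat(AF (EX (EG (~q & r))))| = |{m0, m6}| = 2.

2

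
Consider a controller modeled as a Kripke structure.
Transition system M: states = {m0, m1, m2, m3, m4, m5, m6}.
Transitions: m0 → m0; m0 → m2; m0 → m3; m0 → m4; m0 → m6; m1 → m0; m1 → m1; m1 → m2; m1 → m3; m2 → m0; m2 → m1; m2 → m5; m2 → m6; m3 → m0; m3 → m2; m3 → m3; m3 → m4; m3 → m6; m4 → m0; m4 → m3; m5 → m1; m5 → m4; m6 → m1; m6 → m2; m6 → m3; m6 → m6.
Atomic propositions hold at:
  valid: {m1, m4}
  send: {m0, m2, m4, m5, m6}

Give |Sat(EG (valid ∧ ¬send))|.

Sat(¬send) = {m1, m3}
Sat(valid ∧ ¬send) = {m1}
EG (valid ∧ ¬send): greatest fixpoint, start Z0 = {m1}, keep only states in Sat with some successor in Z. Already a fixed point.
Sat(EG (valid ∧ ¬send)) = {m1}
|Sat(EG (valid ∧ ¬send))| = |{m1}| = 1.

1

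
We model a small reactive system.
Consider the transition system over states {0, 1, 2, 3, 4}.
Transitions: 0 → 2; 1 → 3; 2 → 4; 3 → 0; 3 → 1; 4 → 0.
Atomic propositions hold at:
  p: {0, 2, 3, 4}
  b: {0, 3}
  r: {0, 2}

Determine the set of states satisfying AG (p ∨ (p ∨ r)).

Sat(p ∨ r) = {0, 2, 3, 4}
Sat(p ∨ (p ∨ r)) = {0, 2, 3, 4}
AG (p ∨ (p ∨ r)): greatest fixpoint, start Z0 = {0, 2, 3, 4}, keep only states in Sat with every successor in Z. Z1 = {0, 2, 4}; fixed.
Sat(AG (p ∨ (p ∨ r))) = {0, 2, 4}

{0, 2, 4}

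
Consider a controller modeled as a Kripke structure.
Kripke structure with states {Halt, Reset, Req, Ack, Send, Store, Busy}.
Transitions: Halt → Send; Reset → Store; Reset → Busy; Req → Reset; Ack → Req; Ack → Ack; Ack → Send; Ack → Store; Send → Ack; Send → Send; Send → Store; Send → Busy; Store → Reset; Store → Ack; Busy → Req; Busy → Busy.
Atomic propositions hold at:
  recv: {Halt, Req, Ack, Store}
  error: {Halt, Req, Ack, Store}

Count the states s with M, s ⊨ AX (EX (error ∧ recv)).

5

Sat(error ∧ recv) = {Halt, Req, Ack, Store}
Sat(EX (error ∧ recv)) = {s : some successor in {Halt, Req, Ack, Store}} = {Reset, Ack, Send, Store, Busy}
Sat(AX (EX (error ∧ recv))) = {s : every successor in {Reset, Ack, Send, Store, Busy}} = {Halt, Reset, Req, Send, Store}
|Sat(AX (EX (error ∧ recv)))| = |{Halt, Reset, Req, Send, Store}| = 5.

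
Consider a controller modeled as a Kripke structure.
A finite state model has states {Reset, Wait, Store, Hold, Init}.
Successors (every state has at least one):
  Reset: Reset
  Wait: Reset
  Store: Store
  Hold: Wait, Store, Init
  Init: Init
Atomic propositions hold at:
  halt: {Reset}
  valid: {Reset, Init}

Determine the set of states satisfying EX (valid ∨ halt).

Sat(valid ∨ halt) = {Reset, Init}
Sat(EX (valid ∨ halt)) = {s : some successor in {Reset, Init}} = {Reset, Wait, Hold, Init}

{Reset, Wait, Hold, Init}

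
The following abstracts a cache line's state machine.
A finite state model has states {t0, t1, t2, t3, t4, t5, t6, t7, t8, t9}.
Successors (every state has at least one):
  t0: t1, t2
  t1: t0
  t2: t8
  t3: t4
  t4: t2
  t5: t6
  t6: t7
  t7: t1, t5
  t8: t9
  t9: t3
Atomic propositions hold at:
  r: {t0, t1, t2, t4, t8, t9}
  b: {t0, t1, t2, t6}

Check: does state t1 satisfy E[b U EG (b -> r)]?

Sat(b -> r) = {t0, t1, t2, t3, t4, t5, t7, t8, t9}
EG (b -> r): greatest fixpoint, start Z0 = {t0, t1, t2, t3, t4, t5, t7, t8, t9}, keep only states in Sat with some successor in Z. Z1 = {t0, t1, t2, t3, t4, t7, t8, t9}; fixed.
Sat(EG (b -> r)) = {t0, t1, t2, t3, t4, t7, t8, t9}
E[b U EG (b -> r)]: least fixpoint, start Z0 = Sat(EG (b -> r)) = {t0, t1, t2, t3, t4, t7, t8, t9}, add states in Sat(b) with some successor in Z. Z1 = {t0, t1, t2, t3, t4, t6, t7, t8, t9}; fixed.
Sat(E[b U EG (b -> r)]) = {t0, t1, t2, t3, t4, t6, t7, t8, t9}
t1 ∈ Sat(E[b U EG (b -> r)]) = {t0, t1, t2, t3, t4, t6, t7, t8, t9}, so the formula holds at t1.

Yes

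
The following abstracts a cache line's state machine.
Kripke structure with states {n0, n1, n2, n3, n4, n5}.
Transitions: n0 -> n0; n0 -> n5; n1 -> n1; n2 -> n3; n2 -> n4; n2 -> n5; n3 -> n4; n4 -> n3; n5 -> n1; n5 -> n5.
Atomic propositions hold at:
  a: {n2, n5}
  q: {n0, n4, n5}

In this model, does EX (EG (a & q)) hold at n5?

Sat(a & q) = {n5}
EG (a & q): greatest fixpoint, start Z0 = {n5}, keep only states in Sat with some successor in Z. Already a fixed point.
Sat(EG (a & q)) = {n5}
Sat(EX (EG (a & q))) = {s : some successor in {n5}} = {n0, n2, n5}
n5 ∈ Sat(EX (EG (a & q))) = {n0, n2, n5}, so the formula holds at n5.

Yes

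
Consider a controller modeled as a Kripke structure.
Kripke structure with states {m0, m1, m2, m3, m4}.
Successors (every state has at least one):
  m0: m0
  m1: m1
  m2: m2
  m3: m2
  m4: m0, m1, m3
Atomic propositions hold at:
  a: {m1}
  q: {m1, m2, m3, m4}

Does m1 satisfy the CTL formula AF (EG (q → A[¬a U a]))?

Sat(¬a) = {m0, m2, m3, m4}
A[¬a U a]: least fixpoint, start Z0 = Sat(a) = {m1}, add states in Sat(¬a) with every successor in Z. Already a fixed point.
Sat(A[¬a U a]) = {m1}
Sat(q → A[¬a U a]) = {m0, m1}
EG (q → A[¬a U a]): greatest fixpoint, start Z0 = {m0, m1}, keep only states in Sat with some successor in Z. Already a fixed point.
Sat(EG (q → A[¬a U a])) = {m0, m1}
AF (EG (q → A[¬a U a])): least fixpoint, start Z0 = {m0, m1}, add states with every successor in Z. Already a fixed point.
Sat(AF (EG (q → A[¬a U a]))) = {m0, m1}
m1 ∈ Sat(AF (EG (q → A[¬a U a]))) = {m0, m1}, so the formula holds at m1.

Yes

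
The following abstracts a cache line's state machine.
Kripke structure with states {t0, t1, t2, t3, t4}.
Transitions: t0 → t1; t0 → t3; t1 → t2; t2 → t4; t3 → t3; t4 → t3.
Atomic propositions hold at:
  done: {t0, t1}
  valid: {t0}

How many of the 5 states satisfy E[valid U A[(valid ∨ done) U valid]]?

Sat(valid ∨ done) = {t0, t1}
A[(valid ∨ done) U valid]: least fixpoint, start Z0 = Sat(valid) = {t0}, add states in Sat(valid ∨ done) with every successor in Z. Already a fixed point.
Sat(A[(valid ∨ done) U valid]) = {t0}
E[valid U A[(valid ∨ done) U valid]]: least fixpoint, start Z0 = Sat(A[(valid ∨ done) U valid]) = {t0}, add states in Sat(valid) with some successor in Z. Already a fixed point.
Sat(E[valid U A[(valid ∨ done) U valid]]) = {t0}
|Sat(E[valid U A[(valid ∨ done) U valid]])| = |{t0}| = 1.

1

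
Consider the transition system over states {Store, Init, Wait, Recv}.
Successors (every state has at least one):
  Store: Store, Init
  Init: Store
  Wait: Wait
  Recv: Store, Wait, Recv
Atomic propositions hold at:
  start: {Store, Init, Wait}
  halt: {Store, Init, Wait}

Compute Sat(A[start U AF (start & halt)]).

{Store, Init, Wait}

Sat(start & halt) = {Store, Init, Wait}
AF (start & halt): least fixpoint, start Z0 = {Store, Init, Wait}, add states with every successor in Z. Already a fixed point.
Sat(AF (start & halt)) = {Store, Init, Wait}
A[start U AF (start & halt)]: least fixpoint, start Z0 = Sat(AF (start & halt)) = {Store, Init, Wait}, add states in Sat(start) with every successor in Z. Already a fixed point.
Sat(A[start U AF (start & halt)]) = {Store, Init, Wait}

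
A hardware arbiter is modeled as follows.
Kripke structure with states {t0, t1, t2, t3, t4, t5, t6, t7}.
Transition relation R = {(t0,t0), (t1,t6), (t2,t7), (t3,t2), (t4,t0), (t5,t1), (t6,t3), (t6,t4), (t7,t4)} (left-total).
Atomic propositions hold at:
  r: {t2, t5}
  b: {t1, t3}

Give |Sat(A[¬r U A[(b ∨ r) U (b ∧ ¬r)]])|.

Sat(¬r) = {t0, t1, t3, t4, t6, t7}
Sat(b ∨ r) = {t1, t2, t3, t5}
Sat(b ∧ ¬r) = {t1, t3}
A[(b ∨ r) U (b ∧ ¬r)]: least fixpoint, start Z0 = Sat((b ∧ ¬r)) = {t1, t3}, add states in Sat(b ∨ r) with every successor in Z. Z1 = {t1, t3, t5}; fixed.
Sat(A[(b ∨ r) U (b ∧ ¬r)]) = {t1, t3, t5}
A[¬r U A[(b ∨ r) U (b ∧ ¬r)]]: least fixpoint, start Z0 = Sat(A[(b ∨ r) U (b ∧ ¬r)]) = {t1, t3, t5}, add states in Sat(¬r) with every successor in Z. Already a fixed point.
Sat(A[¬r U A[(b ∨ r) U (b ∧ ¬r)]]) = {t1, t3, t5}
|Sat(A[¬r U A[(b ∨ r) U (b ∧ ¬r)]])| = |{t1, t3, t5}| = 3.

3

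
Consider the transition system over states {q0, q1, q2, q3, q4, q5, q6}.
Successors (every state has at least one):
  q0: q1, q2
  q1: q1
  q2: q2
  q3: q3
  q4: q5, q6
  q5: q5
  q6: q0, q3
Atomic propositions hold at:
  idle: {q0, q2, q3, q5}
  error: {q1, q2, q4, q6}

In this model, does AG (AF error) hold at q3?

No

AF error: least fixpoint, start Z0 = {q1, q2, q4, q6}, add states with every successor in Z. Z1 = {q0, q1, q2, q4, q6}; fixed.
Sat(AF error) = {q0, q1, q2, q4, q6}
AG (AF error): greatest fixpoint, start Z0 = {q0, q1, q2, q4, q6}, keep only states in Sat with every successor in Z. Z1 = {q0, q1, q2}; fixed.
Sat(AG (AF error)) = {q0, q1, q2}
q3 ∉ Sat(AG (AF error)) = {q0, q1, q2}, so the formula does not hold at q3.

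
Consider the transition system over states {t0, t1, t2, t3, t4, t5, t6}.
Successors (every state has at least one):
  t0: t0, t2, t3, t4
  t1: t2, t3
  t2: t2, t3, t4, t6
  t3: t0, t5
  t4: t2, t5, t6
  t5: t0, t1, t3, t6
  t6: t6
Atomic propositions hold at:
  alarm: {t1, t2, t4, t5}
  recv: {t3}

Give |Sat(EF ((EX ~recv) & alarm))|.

Sat(~recv) = {t0, t1, t2, t4, t5, t6}
Sat(EX ~recv) = {s : some successor in {t0, t1, t2, t4, t5, t6}} = {t0, t1, t2, t3, t4, t5, t6}
Sat((EX ~recv) & alarm) = {t1, t2, t4, t5}
EF ((EX ~recv) & alarm): least fixpoint, start Z0 = {t1, t2, t4, t5}, add states with some successor in Z. Z1 = {t0, t1, t2, t3, t4, t5}; fixed.
Sat(EF ((EX ~recv) & alarm)) = {t0, t1, t2, t3, t4, t5}
|Sat(EF ((EX ~recv) & alarm))| = |{t0, t1, t2, t3, t4, t5}| = 6.

6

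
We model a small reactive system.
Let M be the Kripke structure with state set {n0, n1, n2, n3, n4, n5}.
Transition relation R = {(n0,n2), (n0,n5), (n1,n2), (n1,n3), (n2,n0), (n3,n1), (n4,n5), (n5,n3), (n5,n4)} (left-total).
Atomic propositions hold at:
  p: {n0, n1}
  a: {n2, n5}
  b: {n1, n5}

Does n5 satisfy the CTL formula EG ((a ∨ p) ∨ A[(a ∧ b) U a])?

No

Sat(a ∨ p) = {n0, n1, n2, n5}
Sat(a ∧ b) = {n5}
A[(a ∧ b) U a]: least fixpoint, start Z0 = Sat(a) = {n2, n5}, add states in Sat(a ∧ b) with every successor in Z. Already a fixed point.
Sat(A[(a ∧ b) U a]) = {n2, n5}
Sat((a ∨ p) ∨ A[(a ∧ b) U a]) = {n0, n1, n2, n5}
EG ((a ∨ p) ∨ A[(a ∧ b) U a]): greatest fixpoint, start Z0 = {n0, n1, n2, n5}, keep only states in Sat with some successor in Z. Z1 = {n0, n1, n2}; fixed.
Sat(EG ((a ∨ p) ∨ A[(a ∧ b) U a])) = {n0, n1, n2}
n5 ∉ Sat(EG ((a ∨ p) ∨ A[(a ∧ b) U a])) = {n0, n1, n2}, so the formula does not hold at n5.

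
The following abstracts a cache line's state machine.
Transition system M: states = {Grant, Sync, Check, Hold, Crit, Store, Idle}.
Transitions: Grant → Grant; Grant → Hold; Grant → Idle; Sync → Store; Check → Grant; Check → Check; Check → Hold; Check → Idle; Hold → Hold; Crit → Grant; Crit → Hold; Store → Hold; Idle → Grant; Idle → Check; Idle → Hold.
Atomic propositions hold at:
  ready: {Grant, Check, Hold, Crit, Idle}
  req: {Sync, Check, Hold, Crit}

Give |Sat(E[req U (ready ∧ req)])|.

3

Sat(ready ∧ req) = {Check, Hold, Crit}
E[req U (ready ∧ req)]: least fixpoint, start Z0 = Sat((ready ∧ req)) = {Check, Hold, Crit}, add states in Sat(req) with some successor in Z. Already a fixed point.
Sat(E[req U (ready ∧ req)]) = {Check, Hold, Crit}
|Sat(E[req U (ready ∧ req)])| = |{Check, Hold, Crit}| = 3.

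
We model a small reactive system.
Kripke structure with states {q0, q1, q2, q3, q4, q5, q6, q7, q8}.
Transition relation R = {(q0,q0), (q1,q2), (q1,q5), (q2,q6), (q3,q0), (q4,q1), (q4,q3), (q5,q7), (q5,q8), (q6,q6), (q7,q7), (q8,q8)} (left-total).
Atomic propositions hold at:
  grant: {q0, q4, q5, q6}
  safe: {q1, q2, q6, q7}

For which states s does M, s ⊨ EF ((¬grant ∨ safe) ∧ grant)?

Sat(¬grant) = {q1, q2, q3, q7, q8}
Sat(¬grant ∨ safe) = {q1, q2, q3, q6, q7, q8}
Sat((¬grant ∨ safe) ∧ grant) = {q6}
EF ((¬grant ∨ safe) ∧ grant): least fixpoint, start Z0 = {q6}, add states with some successor in Z. Z1 = {q2, q6}; Z2 = {q1, q2, q6}; Z3 = {q1, q2, q4, q6}; fixed.
Sat(EF ((¬grant ∨ safe) ∧ grant)) = {q1, q2, q4, q6}

{q1, q2, q4, q6}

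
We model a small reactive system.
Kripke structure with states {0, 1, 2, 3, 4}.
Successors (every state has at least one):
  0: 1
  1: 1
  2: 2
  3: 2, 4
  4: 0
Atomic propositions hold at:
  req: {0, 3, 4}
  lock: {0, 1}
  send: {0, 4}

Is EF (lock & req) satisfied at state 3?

Yes

Sat(lock & req) = {0}
EF (lock & req): least fixpoint, start Z0 = {0}, add states with some successor in Z. Z1 = {0, 4}; Z2 = {0, 3, 4}; fixed.
Sat(EF (lock & req)) = {0, 3, 4}
3 ∈ Sat(EF (lock & req)) = {0, 3, 4}, so the formula holds at 3.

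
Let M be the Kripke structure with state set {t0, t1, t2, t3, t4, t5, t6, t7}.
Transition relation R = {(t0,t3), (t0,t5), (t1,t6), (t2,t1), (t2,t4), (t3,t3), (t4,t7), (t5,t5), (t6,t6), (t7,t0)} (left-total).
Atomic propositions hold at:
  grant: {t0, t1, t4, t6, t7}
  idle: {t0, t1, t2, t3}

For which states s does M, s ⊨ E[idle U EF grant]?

{t0, t1, t2, t4, t6, t7}

EF grant: least fixpoint, start Z0 = {t0, t1, t4, t6, t7}, add states with some successor in Z. Z1 = {t0, t1, t2, t4, t6, t7}; fixed.
Sat(EF grant) = {t0, t1, t2, t4, t6, t7}
E[idle U EF grant]: least fixpoint, start Z0 = Sat(EF grant) = {t0, t1, t2, t4, t6, t7}, add states in Sat(idle) with some successor in Z. Already a fixed point.
Sat(E[idle U EF grant]) = {t0, t1, t2, t4, t6, t7}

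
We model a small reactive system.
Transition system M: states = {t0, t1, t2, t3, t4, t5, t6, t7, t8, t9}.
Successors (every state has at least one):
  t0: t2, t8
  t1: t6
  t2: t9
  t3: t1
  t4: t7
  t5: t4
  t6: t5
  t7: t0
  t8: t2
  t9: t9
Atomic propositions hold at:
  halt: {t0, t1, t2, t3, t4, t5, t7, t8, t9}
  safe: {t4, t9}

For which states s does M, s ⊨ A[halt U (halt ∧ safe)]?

Sat(halt ∧ safe) = {t4, t9}
A[halt U (halt ∧ safe)]: least fixpoint, start Z0 = Sat((halt ∧ safe)) = {t4, t9}, add states in Sat(halt) with every successor in Z. Z1 = {t2, t4, t5, t9}; Z2 = {t2, t4, t5, t8, t9}; Z3 = {t0, t2, t4, t5, t8, t9}; Z4 = {t0, t2, t4, t5, t7, t8, t9}; fixed.
Sat(A[halt U (halt ∧ safe)]) = {t0, t2, t4, t5, t7, t8, t9}

{t0, t2, t4, t5, t7, t8, t9}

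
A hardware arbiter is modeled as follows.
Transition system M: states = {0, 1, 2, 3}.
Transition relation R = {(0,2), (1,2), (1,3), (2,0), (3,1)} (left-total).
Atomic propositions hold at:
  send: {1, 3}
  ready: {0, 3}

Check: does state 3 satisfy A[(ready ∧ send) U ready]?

Yes

Sat(ready ∧ send) = {3}
A[(ready ∧ send) U ready]: least fixpoint, start Z0 = Sat(ready) = {0, 3}, add states in Sat(ready ∧ send) with every successor in Z. Already a fixed point.
Sat(A[(ready ∧ send) U ready]) = {0, 3}
3 ∈ Sat(A[(ready ∧ send) U ready]) = {0, 3}, so the formula holds at 3.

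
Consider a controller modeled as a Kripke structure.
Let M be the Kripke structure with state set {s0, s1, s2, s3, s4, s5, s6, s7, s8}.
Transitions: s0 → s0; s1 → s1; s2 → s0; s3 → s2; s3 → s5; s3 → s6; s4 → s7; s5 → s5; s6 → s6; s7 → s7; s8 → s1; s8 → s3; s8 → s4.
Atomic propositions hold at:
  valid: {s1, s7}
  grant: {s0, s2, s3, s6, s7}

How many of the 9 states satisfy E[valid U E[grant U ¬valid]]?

Sat(¬valid) = {s0, s2, s3, s4, s5, s6, s8}
E[grant U ¬valid]: least fixpoint, start Z0 = Sat(¬valid) = {s0, s2, s3, s4, s5, s6, s8}, add states in Sat(grant) with some successor in Z. Already a fixed point.
Sat(E[grant U ¬valid]) = {s0, s2, s3, s4, s5, s6, s8}
E[valid U E[grant U ¬valid]]: least fixpoint, start Z0 = Sat(E[grant U ¬valid]) = {s0, s2, s3, s4, s5, s6, s8}, add states in Sat(valid) with some successor in Z. Already a fixed point.
Sat(E[valid U E[grant U ¬valid]]) = {s0, s2, s3, s4, s5, s6, s8}
|Sat(E[valid U E[grant U ¬valid]])| = |{s0, s2, s3, s4, s5, s6, s8}| = 7.

7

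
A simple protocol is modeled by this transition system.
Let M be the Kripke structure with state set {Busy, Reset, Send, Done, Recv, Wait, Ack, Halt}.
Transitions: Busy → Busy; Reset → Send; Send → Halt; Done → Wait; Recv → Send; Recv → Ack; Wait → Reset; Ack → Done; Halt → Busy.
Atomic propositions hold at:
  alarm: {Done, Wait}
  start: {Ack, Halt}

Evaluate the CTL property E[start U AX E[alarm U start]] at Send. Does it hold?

E[alarm U start]: least fixpoint, start Z0 = Sat(start) = {Ack, Halt}, add states in Sat(alarm) with some successor in Z. Already a fixed point.
Sat(E[alarm U start]) = {Ack, Halt}
Sat(AX E[alarm U start]) = {s : every successor in {Ack, Halt}} = {Send}
E[start U AX E[alarm U start]]: least fixpoint, start Z0 = Sat(AX E[alarm U start]) = {Send}, add states in Sat(start) with some successor in Z. Already a fixed point.
Sat(E[start U AX E[alarm U start]]) = {Send}
Send ∈ Sat(E[start U AX E[alarm U start]]) = {Send}, so the formula holds at Send.

Yes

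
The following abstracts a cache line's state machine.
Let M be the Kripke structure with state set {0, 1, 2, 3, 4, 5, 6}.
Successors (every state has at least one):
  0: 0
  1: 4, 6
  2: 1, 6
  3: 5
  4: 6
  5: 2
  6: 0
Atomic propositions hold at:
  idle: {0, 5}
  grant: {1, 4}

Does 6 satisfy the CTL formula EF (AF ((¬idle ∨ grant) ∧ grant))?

No

Sat(¬idle) = {1, 2, 3, 4, 6}
Sat(¬idle ∨ grant) = {1, 2, 3, 4, 6}
Sat((¬idle ∨ grant) ∧ grant) = {1, 4}
AF ((¬idle ∨ grant) ∧ grant): least fixpoint, start Z0 = {1, 4}, add states with every successor in Z. Already a fixed point.
Sat(AF ((¬idle ∨ grant) ∧ grant)) = {1, 4}
EF (AF ((¬idle ∨ grant) ∧ grant)): least fixpoint, start Z0 = {1, 4}, add states with some successor in Z. Z1 = {1, 2, 4}; Z2 = {1, 2, 4, 5}; Z3 = {1, 2, 3, 4, 5}; fixed.
Sat(EF (AF ((¬idle ∨ grant) ∧ grant))) = {1, 2, 3, 4, 5}
6 ∉ Sat(EF (AF ((¬idle ∨ grant) ∧ grant))) = {1, 2, 3, 4, 5}, so the formula does not hold at 6.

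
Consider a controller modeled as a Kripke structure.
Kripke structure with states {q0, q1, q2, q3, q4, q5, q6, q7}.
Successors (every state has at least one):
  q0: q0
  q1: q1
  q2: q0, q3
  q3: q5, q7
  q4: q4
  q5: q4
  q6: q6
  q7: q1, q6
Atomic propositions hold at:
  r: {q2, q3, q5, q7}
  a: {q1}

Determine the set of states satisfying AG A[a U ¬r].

Sat(¬r) = {q0, q1, q4, q6}
A[a U ¬r]: least fixpoint, start Z0 = Sat(¬r) = {q0, q1, q4, q6}, add states in Sat(a) with every successor in Z. Already a fixed point.
Sat(A[a U ¬r]) = {q0, q1, q4, q6}
AG A[a U ¬r]: greatest fixpoint, start Z0 = {q0, q1, q4, q6}, keep only states in Sat with every successor in Z. Already a fixed point.
Sat(AG A[a U ¬r]) = {q0, q1, q4, q6}

{q0, q1, q4, q6}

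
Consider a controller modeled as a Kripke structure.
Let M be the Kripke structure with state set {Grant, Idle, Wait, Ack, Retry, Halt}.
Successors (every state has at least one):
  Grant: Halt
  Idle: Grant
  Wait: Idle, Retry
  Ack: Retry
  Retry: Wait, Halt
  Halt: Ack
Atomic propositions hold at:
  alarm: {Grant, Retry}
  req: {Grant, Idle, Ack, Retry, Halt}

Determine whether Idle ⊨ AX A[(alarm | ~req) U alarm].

Yes

Sat(~req) = {Wait}
Sat(alarm | ~req) = {Grant, Wait, Retry}
A[(alarm | ~req) U alarm]: least fixpoint, start Z0 = Sat(alarm) = {Grant, Retry}, add states in Sat(alarm | ~req) with every successor in Z. Already a fixed point.
Sat(A[(alarm | ~req) U alarm]) = {Grant, Retry}
Sat(AX A[(alarm | ~req) U alarm]) = {s : every successor in {Grant, Retry}} = {Idle, Ack}
Idle ∈ Sat(AX A[(alarm | ~req) U alarm]) = {Idle, Ack}, so the formula holds at Idle.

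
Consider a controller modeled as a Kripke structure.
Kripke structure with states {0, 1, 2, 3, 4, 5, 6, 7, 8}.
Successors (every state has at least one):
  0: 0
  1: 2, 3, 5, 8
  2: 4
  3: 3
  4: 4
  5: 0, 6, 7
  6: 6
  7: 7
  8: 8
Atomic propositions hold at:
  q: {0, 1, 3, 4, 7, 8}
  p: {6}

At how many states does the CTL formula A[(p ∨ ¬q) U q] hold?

Sat(¬q) = {2, 5, 6}
Sat(p ∨ ¬q) = {2, 5, 6}
A[(p ∨ ¬q) U q]: least fixpoint, start Z0 = Sat(q) = {0, 1, 3, 4, 7, 8}, add states in Sat(p ∨ ¬q) with every successor in Z. Z1 = {0, 1, 2, 3, 4, 7, 8}; fixed.
Sat(A[(p ∨ ¬q) U q]) = {0, 1, 2, 3, 4, 7, 8}
|Sat(A[(p ∨ ¬q) U q])| = |{0, 1, 2, 3, 4, 7, 8}| = 7.

7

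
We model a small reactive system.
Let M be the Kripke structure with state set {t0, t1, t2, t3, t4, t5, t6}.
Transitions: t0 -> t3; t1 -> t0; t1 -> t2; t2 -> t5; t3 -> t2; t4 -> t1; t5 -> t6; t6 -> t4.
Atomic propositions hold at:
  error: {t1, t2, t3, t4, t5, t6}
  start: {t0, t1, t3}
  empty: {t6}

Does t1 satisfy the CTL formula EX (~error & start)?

Sat(~error) = {t0}
Sat(~error & start) = {t0}
Sat(EX (~error & start)) = {s : some successor in {t0}} = {t1}
t1 ∈ Sat(EX (~error & start)) = {t1}, so the formula holds at t1.

Yes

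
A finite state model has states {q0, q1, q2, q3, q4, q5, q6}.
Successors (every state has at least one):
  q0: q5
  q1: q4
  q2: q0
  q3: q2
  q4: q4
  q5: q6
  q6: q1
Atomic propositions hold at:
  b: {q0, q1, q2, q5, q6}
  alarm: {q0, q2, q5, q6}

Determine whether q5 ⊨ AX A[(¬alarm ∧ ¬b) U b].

Yes

Sat(¬alarm) = {q1, q3, q4}
Sat(¬b) = {q3, q4}
Sat(¬alarm ∧ ¬b) = {q3, q4}
A[(¬alarm ∧ ¬b) U b]: least fixpoint, start Z0 = Sat(b) = {q0, q1, q2, q5, q6}, add states in Sat(¬alarm ∧ ¬b) with every successor in Z. Z1 = {q0, q1, q2, q3, q5, q6}; fixed.
Sat(A[(¬alarm ∧ ¬b) U b]) = {q0, q1, q2, q3, q5, q6}
Sat(AX A[(¬alarm ∧ ¬b) U b]) = {s : every successor in {q0, q1, q2, q3, q5, q6}} = {q0, q2, q3, q5, q6}
q5 ∈ Sat(AX A[(¬alarm ∧ ¬b) U b]) = {q0, q2, q3, q5, q6}, so the formula holds at q5.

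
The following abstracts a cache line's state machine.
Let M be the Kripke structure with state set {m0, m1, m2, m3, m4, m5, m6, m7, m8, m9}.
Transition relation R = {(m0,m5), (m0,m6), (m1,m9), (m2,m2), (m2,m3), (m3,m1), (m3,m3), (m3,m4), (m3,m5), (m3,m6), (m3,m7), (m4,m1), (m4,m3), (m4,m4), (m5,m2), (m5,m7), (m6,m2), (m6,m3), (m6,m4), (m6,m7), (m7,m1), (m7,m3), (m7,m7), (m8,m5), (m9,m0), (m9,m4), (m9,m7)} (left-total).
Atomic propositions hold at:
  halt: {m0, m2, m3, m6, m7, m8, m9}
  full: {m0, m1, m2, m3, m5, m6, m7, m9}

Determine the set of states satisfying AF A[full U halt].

{m0, m1, m2, m3, m5, m6, m7, m8, m9}

A[full U halt]: least fixpoint, start Z0 = Sat(halt) = {m0, m2, m3, m6, m7, m8, m9}, add states in Sat(full) with every successor in Z. Z1 = {m0, m1, m2, m3, m5, m6, m7, m8, m9}; fixed.
Sat(A[full U halt]) = {m0, m1, m2, m3, m5, m6, m7, m8, m9}
AF A[full U halt]: least fixpoint, start Z0 = {m0, m1, m2, m3, m5, m6, m7, m8, m9}, add states with every successor in Z. Already a fixed point.
Sat(AF A[full U halt]) = {m0, m1, m2, m3, m5, m6, m7, m8, m9}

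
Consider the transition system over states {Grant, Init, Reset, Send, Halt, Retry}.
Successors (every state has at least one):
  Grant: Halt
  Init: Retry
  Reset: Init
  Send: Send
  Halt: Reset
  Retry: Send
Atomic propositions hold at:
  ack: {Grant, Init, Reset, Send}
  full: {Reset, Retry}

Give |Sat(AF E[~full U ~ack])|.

Sat(~full) = {Grant, Init, Send, Halt}
Sat(~ack) = {Halt, Retry}
E[~full U ~ack]: least fixpoint, start Z0 = Sat(~ack) = {Halt, Retry}, add states in Sat(~full) with some successor in Z. Z1 = {Grant, Init, Halt, Retry}; fixed.
Sat(E[~full U ~ack]) = {Grant, Init, Halt, Retry}
AF E[~full U ~ack]: least fixpoint, start Z0 = {Grant, Init, Halt, Retry}, add states with every successor in Z. Z1 = {Grant, Init, Reset, Halt, Retry}; fixed.
Sat(AF E[~full U ~ack]) = {Grant, Init, Reset, Halt, Retry}
|Sat(AF E[~full U ~ack])| = |{Grant, Init, Reset, Halt, Retry}| = 5.

5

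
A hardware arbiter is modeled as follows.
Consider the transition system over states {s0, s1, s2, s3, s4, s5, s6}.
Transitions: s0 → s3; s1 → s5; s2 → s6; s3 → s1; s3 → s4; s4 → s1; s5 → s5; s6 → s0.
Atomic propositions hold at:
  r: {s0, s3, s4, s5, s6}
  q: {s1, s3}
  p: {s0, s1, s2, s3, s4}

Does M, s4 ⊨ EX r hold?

Sat(EX r) = {s : some successor in {s0, s3, s4, s5, s6}} = {s0, s1, s2, s3, s5, s6}
s4 ∉ Sat(EX r) = {s0, s1, s2, s3, s5, s6}, so the formula does not hold at s4.

No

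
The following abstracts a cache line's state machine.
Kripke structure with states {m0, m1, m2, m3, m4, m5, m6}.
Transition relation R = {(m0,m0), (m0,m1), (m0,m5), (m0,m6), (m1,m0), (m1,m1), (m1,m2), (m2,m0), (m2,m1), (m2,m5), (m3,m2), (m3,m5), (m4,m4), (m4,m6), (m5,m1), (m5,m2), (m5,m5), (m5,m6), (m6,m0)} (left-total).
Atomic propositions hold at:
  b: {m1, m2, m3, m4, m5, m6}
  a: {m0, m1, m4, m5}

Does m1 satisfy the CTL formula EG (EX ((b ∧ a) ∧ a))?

Sat(b ∧ a) = {m1, m4, m5}
Sat((b ∧ a) ∧ a) = {m1, m4, m5}
Sat(EX ((b ∧ a) ∧ a)) = {s : some successor in {m1, m4, m5}} = {m0, m1, m2, m3, m4, m5}
EG (EX ((b ∧ a) ∧ a)): greatest fixpoint, start Z0 = {m0, m1, m2, m3, m4, m5}, keep only states in Sat with some successor in Z. Already a fixed point.
Sat(EG (EX ((b ∧ a) ∧ a))) = {m0, m1, m2, m3, m4, m5}
m1 ∈ Sat(EG (EX ((b ∧ a) ∧ a))) = {m0, m1, m2, m3, m4, m5}, so the formula holds at m1.

Yes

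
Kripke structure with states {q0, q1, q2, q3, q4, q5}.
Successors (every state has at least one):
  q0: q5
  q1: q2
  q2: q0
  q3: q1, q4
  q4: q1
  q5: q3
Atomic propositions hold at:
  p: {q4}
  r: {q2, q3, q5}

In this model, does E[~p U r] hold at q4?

No

Sat(~p) = {q0, q1, q2, q3, q5}
E[~p U r]: least fixpoint, start Z0 = Sat(r) = {q2, q3, q5}, add states in Sat(~p) with some successor in Z. Z1 = {q0, q1, q2, q3, q5}; fixed.
Sat(E[~p U r]) = {q0, q1, q2, q3, q5}
q4 ∉ Sat(E[~p U r]) = {q0, q1, q2, q3, q5}, so the formula does not hold at q4.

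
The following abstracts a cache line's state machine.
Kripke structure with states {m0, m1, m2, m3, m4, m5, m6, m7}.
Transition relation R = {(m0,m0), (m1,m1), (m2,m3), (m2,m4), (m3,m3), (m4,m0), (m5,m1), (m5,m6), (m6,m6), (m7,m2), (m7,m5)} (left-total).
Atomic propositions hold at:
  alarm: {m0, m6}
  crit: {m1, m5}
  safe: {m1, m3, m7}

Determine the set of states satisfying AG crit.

{m1}

AG crit: greatest fixpoint, start Z0 = {m1, m5}, keep only states in Sat with every successor in Z. Z1 = {m1}; fixed.
Sat(AG crit) = {m1}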